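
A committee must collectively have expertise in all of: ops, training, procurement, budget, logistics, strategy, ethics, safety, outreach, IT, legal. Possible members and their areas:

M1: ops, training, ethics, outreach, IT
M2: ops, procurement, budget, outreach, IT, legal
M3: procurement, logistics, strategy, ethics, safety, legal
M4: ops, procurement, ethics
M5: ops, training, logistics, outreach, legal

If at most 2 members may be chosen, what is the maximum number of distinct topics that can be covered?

10

Choosing M1, M3 covers {ops, training, procurement, logistics, strategy, ethics, safety, outreach, IT, legal} — 10 topics.
No choice of 2 members does better; here budget is left uncovered.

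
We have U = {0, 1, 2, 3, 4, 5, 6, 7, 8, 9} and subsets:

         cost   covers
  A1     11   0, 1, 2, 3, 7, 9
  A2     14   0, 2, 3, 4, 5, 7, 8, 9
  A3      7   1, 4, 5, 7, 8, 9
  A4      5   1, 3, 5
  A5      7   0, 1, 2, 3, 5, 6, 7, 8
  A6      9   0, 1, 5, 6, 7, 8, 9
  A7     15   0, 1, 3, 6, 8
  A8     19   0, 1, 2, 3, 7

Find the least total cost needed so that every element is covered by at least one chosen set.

14

A3, A5 cover every element at cost 7 + 7 = 14.
Any cover uses at least 2 sets; among all covering selections none totals below 14.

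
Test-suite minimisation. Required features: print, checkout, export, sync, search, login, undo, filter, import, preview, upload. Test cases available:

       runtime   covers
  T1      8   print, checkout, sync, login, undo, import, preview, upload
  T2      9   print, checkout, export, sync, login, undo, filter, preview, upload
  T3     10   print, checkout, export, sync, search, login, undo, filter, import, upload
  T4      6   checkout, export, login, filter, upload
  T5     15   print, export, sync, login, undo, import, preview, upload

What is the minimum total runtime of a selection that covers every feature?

18

T1, T3 cover every feature at runtime 8 + 10 = 18.
Any cover uses at least 2 test cases; among all covering selections none totals below 18.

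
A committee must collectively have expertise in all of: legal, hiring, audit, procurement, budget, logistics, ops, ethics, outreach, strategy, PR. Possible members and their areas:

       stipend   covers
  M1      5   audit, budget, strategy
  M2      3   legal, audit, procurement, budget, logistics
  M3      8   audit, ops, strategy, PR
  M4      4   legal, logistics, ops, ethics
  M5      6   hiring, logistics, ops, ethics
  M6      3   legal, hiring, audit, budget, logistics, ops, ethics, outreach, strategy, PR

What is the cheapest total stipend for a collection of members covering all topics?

6

M2, M6 cover every topic at stipend 3 + 3 = 6.
Any cover uses at least 2 members; among all covering selections none totals below 6.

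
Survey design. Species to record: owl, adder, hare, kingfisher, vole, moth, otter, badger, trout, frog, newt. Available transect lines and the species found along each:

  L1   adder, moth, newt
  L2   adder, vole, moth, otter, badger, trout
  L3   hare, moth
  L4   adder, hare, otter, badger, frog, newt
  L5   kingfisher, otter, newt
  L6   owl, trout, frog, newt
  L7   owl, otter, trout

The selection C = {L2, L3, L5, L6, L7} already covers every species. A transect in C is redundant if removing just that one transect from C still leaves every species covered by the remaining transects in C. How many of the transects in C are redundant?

1

Drop L2: adder, vole, badger uncovered — not redundant.
Drop L3: hare uncovered — not redundant.
Drop L5: kingfisher uncovered — not redundant.
Drop L6: frog uncovered — not redundant.
Drop L7: the rest still cover every species — redundant.
1 redundant: L7.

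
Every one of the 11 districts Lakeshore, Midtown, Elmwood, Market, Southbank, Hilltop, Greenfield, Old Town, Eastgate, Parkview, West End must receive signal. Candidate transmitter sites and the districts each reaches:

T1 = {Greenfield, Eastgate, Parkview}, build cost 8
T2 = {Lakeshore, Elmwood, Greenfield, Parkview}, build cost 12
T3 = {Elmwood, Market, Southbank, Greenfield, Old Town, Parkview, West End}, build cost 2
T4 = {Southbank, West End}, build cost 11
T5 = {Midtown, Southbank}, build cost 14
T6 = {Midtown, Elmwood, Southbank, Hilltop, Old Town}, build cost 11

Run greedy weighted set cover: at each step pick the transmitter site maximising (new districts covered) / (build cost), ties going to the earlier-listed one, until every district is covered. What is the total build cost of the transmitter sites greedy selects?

33

Pick 1: T3 adds 7 new (Elmwood, Market, Southbank, Greenfield, Old Town, Parkview, West End) at build cost 2 (ratio 7/2).
Pick 2: T6 adds 2 new (Midtown, Hilltop) at build cost 11 (ratio 2/11).
Pick 3: T1 adds 1 new (Eastgate) at build cost 8 (ratio 1/8).
Pick 4: T2 adds 1 new (Lakeshore) at build cost 12 (ratio 1/12).
Greedy total build cost: 2 + 11 + 8 + 12 = 33.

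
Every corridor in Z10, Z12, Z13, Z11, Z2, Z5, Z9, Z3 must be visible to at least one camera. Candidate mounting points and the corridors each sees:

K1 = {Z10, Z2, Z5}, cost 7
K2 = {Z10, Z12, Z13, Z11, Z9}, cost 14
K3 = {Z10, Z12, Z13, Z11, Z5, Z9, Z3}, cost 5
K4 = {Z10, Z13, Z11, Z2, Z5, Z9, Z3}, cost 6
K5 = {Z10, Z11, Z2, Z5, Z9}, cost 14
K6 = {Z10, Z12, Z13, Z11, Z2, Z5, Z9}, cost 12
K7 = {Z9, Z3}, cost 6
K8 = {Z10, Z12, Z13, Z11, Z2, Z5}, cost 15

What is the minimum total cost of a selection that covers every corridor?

K3, K4 cover every corridor at cost 5 + 6 = 11.
Any cover uses at least 2 camera mounts; among all covering selections none totals below 11.

11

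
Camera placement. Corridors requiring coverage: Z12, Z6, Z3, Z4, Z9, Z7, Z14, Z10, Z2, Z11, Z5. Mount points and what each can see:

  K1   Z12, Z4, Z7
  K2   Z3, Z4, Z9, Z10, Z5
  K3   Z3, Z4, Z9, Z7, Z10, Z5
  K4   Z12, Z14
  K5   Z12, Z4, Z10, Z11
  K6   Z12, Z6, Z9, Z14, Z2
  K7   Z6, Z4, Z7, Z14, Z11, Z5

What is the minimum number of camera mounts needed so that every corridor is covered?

K2, K6, K7 together cover {Z12, Z6, Z3, Z4, Z9, Z7, Z14, Z10, Z2, Z11, Z5} — every corridor.
No 2 of the 7 camera mounts cover everything (all 21 pairs fall short), so 3 is minimum.

3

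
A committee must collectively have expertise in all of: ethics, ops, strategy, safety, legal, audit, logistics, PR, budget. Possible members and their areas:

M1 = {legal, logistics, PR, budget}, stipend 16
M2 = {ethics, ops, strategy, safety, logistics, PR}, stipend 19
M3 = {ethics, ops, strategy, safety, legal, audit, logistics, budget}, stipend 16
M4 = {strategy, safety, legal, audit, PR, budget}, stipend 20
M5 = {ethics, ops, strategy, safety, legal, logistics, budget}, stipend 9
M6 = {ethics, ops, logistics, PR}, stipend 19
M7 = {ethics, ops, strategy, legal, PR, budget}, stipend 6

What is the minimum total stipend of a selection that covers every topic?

M3, M7 cover every topic at stipend 16 + 6 = 22.
Any cover uses at least 2 members; among all covering selections none totals below 22.
Greedy by coverage-per-stipend would pick M7, M5, M3 for 31 — worse than the optimum 22.

22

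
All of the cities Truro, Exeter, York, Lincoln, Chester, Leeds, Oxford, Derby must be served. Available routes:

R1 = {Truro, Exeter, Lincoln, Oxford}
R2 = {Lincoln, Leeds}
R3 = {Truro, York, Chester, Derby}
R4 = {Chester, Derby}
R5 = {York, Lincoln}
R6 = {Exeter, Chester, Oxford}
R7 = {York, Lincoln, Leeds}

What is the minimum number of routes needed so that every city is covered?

3

R1, R2, R3 together cover {Truro, Exeter, York, Lincoln, Chester, Leeds, Oxford, Derby} — every city.
No 2 of the 7 routes cover everything (all 21 pairs fall short), so 3 is minimum.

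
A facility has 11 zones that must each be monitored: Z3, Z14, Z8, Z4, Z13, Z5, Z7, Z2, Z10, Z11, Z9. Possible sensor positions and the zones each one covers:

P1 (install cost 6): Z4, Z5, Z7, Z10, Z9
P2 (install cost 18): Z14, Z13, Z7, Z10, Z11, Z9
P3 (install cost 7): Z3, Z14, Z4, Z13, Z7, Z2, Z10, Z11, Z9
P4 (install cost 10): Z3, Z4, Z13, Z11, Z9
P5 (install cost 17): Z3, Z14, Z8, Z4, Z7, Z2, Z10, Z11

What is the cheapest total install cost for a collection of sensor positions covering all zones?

P1, P3, P5 cover every zone at install cost 6 + 7 + 17 = 30.
Any cover uses at least 3 sensor positions; among all covering selections none totals below 30.

30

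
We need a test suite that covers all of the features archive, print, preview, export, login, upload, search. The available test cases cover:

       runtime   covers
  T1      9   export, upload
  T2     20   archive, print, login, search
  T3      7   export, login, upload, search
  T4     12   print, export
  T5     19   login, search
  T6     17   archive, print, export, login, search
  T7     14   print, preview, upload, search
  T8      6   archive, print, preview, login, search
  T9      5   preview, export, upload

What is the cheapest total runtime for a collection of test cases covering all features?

11

T8, T9 cover every feature at runtime 6 + 5 = 11.
Any cover uses at least 2 test cases; among all covering selections none totals below 11.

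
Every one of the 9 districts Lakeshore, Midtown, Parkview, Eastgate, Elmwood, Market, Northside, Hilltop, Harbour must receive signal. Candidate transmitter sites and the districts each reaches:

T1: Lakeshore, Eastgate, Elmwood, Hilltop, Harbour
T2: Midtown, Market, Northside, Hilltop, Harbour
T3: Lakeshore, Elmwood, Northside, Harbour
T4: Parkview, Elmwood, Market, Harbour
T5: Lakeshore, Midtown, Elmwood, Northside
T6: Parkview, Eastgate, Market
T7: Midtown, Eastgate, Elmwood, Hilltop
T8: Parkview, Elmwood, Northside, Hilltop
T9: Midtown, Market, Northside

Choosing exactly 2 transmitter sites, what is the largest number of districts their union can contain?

Choosing T1, T2 covers {Lakeshore, Midtown, Eastgate, Elmwood, Market, Northside, Hilltop, Harbour} — 8 districts.
No choice of 2 transmitter sites does better; here Parkview is left uncovered.

8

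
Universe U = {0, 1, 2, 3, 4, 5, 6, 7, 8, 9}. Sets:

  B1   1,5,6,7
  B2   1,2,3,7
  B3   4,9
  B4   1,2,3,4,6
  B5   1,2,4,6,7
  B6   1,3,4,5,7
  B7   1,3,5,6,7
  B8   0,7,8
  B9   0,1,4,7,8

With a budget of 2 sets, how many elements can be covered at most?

Choosing B4, B8 covers {0, 1, 2, 3, 4, 6, 7, 8} — 8 elements.
No choice of 2 sets does better; here 5, 9 are left uncovered.

8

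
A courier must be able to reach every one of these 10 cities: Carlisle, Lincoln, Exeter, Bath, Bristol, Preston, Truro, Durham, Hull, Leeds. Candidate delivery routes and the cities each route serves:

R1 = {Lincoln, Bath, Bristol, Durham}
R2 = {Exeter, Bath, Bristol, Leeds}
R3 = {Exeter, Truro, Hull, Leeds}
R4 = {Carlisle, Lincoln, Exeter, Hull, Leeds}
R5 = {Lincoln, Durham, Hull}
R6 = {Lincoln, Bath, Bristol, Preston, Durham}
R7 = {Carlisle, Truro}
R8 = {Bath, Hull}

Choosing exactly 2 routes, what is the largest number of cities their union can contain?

9

Choosing R3, R6 covers {Lincoln, Exeter, Bath, Bristol, Preston, Truro, Durham, Hull, Leeds} — 9 cities.
No choice of 2 routes does better; here Carlisle is left uncovered.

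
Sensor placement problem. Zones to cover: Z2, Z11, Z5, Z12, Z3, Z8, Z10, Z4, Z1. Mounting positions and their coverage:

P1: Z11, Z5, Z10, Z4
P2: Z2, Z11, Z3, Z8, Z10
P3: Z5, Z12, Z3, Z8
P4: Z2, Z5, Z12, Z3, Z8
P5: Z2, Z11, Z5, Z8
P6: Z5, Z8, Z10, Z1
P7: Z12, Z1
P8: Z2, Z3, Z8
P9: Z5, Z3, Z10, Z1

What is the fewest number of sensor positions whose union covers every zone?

P1, P2, P7 together cover {Z2, Z11, Z5, Z12, Z3, Z8, Z10, Z4, Z1} — every zone.
No 2 of the 9 sensor positions cover everything (all 36 pairs fall short), so 3 is minimum.

3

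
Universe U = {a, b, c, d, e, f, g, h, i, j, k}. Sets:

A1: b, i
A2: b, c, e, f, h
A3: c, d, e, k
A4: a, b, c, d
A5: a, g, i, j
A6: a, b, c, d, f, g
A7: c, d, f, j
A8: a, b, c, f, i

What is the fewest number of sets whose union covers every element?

3

A2, A3, A5 together cover {a, b, c, d, e, f, g, h, i, j, k} — every element.
No 2 of the 8 sets cover everything (all 28 pairs fall short), so 3 is minimum.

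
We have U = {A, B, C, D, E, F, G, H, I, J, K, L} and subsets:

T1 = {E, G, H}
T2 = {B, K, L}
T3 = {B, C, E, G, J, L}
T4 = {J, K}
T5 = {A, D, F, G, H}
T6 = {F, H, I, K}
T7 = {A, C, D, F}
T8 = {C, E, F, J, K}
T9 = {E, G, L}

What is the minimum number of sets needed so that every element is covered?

T3, T5, T6 together cover {A, B, C, D, E, F, G, H, I, J, K, L} — every element.
No 2 of the 9 sets cover everything (all 36 pairs fall short), so 3 is minimum.

3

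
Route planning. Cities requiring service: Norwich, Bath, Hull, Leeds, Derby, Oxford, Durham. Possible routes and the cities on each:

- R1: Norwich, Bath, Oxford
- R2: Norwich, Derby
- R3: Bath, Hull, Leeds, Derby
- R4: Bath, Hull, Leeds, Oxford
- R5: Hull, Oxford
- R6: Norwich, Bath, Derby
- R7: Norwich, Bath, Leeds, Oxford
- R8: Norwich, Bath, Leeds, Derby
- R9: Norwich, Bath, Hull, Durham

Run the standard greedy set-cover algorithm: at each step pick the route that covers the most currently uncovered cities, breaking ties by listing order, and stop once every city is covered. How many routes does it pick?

3

Pick 1: R3 covers 4 new cities (Bath, Hull, Leeds, Derby).
Pick 2: R1 covers 2 new cities (Norwich, Oxford).
Pick 3: R9 covers 1 new cities (Durham).
Greedy uses 3 routes.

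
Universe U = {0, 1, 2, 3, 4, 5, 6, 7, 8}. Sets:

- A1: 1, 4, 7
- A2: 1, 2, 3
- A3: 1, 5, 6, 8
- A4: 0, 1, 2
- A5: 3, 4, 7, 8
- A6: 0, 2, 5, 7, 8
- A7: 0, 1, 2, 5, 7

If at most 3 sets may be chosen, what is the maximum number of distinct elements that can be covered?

9

Choosing A3, A4, A5 covers {0, 1, 2, 3, 4, 5, 6, 7, 8} — 9 elements.
That is all 9 elements.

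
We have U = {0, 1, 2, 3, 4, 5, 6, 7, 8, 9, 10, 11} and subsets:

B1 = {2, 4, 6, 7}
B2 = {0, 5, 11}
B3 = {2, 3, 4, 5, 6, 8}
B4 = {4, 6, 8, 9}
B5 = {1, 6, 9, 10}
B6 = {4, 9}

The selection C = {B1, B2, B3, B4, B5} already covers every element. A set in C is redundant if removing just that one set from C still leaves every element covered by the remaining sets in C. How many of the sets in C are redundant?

1

Drop B1: 7 uncovered — not redundant.
Drop B2: 0, 11 uncovered — not redundant.
Drop B3: 3 uncovered — not redundant.
Drop B4: the rest still cover every element — redundant.
Drop B5: 1, 10 uncovered — not redundant.
1 redundant: B4.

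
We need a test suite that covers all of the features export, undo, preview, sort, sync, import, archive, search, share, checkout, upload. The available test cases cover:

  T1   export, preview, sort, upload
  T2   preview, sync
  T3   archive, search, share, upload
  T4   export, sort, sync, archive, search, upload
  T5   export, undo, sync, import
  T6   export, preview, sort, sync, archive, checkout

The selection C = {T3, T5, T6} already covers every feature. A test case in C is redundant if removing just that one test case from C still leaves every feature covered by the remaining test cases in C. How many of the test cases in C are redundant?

Drop T3: search, share, upload uncovered — not redundant.
Drop T5: undo, import uncovered — not redundant.
Drop T6: preview, sort, checkout uncovered — not redundant.
None of the test cases in C is redundant.

0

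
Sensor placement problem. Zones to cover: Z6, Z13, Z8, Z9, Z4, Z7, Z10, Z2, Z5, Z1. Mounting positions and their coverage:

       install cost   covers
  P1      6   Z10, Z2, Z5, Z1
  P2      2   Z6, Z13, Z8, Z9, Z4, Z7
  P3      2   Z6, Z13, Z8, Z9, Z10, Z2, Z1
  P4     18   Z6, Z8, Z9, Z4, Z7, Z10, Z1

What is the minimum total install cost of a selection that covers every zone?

8

P1, P2 cover every zone at install cost 6 + 2 = 8.
Any cover uses at least 2 sensor positions; among all covering selections none totals below 8.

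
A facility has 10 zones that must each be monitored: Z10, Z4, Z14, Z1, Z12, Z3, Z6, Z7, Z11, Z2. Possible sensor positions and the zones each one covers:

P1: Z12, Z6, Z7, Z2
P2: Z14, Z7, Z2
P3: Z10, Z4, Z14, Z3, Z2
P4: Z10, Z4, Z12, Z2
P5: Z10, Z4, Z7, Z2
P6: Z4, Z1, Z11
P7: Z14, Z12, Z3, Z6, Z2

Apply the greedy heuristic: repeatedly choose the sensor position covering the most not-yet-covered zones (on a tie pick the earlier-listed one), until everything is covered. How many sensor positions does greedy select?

Pick 1: P3 covers 5 new zones (Z10, Z4, Z14, Z3, Z2).
Pick 2: P1 covers 3 new zones (Z12, Z6, Z7).
Pick 3: P6 covers 2 new zones (Z1, Z11).
Greedy uses 3 sensor positions.

3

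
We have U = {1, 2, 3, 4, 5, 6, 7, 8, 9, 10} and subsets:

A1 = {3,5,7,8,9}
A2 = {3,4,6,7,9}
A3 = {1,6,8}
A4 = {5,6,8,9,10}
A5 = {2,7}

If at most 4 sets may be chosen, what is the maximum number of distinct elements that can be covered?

10

Choosing A2, A3, A4, A5 covers {1, 2, 3, 4, 5, 6, 7, 8, 9, 10} — 10 elements.
That is all 10 elements.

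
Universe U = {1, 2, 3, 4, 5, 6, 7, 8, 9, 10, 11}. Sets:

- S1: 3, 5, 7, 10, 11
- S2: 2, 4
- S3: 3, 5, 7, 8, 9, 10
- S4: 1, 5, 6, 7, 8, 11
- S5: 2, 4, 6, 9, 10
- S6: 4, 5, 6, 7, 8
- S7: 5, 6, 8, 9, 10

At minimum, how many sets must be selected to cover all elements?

S1, S4, S5 together cover {1, 2, 3, 4, 5, 6, 7, 8, 9, 10, 11} — every element.
No 2 of the 7 sets cover everything (all 21 pairs fall short), so 3 is minimum.

3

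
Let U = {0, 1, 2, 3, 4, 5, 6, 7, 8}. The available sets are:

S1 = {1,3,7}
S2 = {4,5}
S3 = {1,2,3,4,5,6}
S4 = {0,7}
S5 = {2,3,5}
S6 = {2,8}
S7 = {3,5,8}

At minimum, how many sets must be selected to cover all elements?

3

S3, S4, S6 together cover {0, 1, 2, 3, 4, 5, 6, 7, 8} — every element.
No 2 of the 7 sets cover everything (all 21 pairs fall short), so 3 is minimum.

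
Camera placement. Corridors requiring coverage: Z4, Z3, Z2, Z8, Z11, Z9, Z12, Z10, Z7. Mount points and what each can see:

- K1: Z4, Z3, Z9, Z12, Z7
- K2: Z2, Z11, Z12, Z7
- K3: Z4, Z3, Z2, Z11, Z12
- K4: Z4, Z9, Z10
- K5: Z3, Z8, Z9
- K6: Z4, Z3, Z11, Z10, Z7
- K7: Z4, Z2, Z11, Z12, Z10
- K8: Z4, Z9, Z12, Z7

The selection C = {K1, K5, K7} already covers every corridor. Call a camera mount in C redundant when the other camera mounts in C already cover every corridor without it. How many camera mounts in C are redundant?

0

Drop K1: Z7 uncovered — not redundant.
Drop K5: Z8 uncovered — not redundant.
Drop K7: Z2, Z11, Z10 uncovered — not redundant.
None of the camera mounts in C is redundant.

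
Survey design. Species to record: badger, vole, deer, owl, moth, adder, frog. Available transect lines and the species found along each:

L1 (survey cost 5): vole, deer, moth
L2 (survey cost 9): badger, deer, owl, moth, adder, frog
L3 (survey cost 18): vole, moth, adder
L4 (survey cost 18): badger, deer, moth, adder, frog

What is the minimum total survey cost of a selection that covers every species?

L1, L2 cover every species at survey cost 5 + 9 = 14.
Any cover uses at least 2 transects; among all covering selections none totals below 14.

14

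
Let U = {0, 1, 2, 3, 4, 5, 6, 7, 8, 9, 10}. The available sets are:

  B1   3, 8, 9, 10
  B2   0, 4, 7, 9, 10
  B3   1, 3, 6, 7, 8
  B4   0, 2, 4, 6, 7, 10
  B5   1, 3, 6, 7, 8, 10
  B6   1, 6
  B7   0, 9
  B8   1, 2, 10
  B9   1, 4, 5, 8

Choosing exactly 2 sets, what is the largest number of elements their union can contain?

Choosing B1, B4 covers {0, 2, 3, 4, 6, 7, 8, 9, 10} — 9 elements.
No choice of 2 sets does better; here 1, 5 are left uncovered.

9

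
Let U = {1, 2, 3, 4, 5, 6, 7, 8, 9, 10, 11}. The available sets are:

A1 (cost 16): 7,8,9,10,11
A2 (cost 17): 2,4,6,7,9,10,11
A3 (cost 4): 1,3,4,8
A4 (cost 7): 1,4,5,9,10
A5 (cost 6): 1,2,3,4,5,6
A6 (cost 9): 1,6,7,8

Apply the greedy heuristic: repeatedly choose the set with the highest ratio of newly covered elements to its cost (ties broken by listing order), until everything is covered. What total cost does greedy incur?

Pick 1: A3 adds 4 new (1, 3, 4, 8) at cost 4 (ratio 4/4).
Pick 2: A5 adds 3 new (2, 5, 6) at cost 6 (ratio 3/6).
Pick 3: A4 adds 2 new (9, 10) at cost 7 (ratio 2/7).
Pick 4: A1 adds 2 new (7, 11) at cost 16 (ratio 2/16).
Greedy total cost: 4 + 6 + 7 + 16 = 33. (The true optimum is 22, so greedy overshoots here.)

33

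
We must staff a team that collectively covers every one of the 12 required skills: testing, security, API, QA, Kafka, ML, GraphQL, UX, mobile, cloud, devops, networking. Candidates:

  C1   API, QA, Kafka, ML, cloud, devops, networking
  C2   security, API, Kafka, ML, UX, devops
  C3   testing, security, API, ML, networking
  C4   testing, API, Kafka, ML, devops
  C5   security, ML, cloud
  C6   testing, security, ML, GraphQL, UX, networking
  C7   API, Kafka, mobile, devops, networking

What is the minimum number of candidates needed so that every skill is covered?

C1, C6, C7 together cover {testing, security, API, QA, Kafka, ML, GraphQL, UX, mobile, cloud, devops, networking} — every skill.
No 2 of the 7 candidates cover everything (all 21 pairs fall short), so 3 is minimum.

3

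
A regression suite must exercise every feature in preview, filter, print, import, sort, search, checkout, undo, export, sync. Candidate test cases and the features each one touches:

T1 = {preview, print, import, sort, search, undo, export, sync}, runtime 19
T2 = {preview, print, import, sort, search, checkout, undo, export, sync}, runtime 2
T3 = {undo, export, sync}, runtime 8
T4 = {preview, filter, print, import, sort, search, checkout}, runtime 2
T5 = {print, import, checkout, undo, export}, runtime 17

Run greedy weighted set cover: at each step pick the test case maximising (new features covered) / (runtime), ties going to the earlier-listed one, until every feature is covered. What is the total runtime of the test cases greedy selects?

Pick 1: T2 adds 9 new (preview, print, import, sort, search, checkout, undo, export, sync) at runtime 2 (ratio 9/2).
Pick 2: T4 adds 1 new (filter) at runtime 2 (ratio 1/2).
Greedy total runtime: 2 + 2 = 4.

4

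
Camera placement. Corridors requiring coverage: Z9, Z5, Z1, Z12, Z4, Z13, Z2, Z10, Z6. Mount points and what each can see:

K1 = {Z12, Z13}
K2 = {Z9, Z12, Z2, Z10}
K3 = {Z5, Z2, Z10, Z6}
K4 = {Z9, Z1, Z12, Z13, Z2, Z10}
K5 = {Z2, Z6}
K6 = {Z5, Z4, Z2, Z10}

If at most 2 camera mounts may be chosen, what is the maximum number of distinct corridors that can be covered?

Choosing K3, K4 covers {Z9, Z5, Z1, Z12, Z13, Z2, Z10, Z6} — 8 corridors.
No choice of 2 camera mounts does better; here Z4 is left uncovered.

8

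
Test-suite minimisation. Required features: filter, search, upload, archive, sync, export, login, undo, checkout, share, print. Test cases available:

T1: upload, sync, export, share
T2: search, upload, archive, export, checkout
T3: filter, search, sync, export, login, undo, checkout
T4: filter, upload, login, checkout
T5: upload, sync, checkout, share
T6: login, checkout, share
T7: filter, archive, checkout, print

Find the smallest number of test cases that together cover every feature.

3

T1, T3, T7 together cover {filter, search, upload, archive, sync, export, login, undo, checkout, share, print} — every feature.
No 2 of the 7 test cases cover everything (all 21 pairs fall short), so 3 is minimum.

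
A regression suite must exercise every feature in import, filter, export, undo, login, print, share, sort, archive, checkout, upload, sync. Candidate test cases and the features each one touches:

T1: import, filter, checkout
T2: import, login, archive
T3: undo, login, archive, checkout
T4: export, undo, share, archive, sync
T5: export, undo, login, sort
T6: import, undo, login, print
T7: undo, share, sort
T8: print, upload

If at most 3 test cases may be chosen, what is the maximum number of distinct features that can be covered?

Choosing T1, T4, T5 covers {import, filter, export, undo, login, share, sort, archive, checkout, sync} — 10 features.
No choice of 3 test cases does better; here print, upload are left uncovered.

10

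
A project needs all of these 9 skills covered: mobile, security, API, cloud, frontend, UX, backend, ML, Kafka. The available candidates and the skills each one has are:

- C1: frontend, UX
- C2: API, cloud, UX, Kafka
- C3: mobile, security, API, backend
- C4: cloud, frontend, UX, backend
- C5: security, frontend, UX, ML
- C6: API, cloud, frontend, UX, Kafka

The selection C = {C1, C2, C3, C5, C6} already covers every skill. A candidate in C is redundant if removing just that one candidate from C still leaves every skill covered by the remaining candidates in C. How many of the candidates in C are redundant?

Drop C1: the rest still cover every skill — redundant.
Drop C2: the rest still cover every skill — redundant.
Drop C3: mobile, backend uncovered — not redundant.
Drop C5: ML uncovered — not redundant.
Drop C6: the rest still cover every skill — redundant.
3 redundant: C1, C2, C6.

3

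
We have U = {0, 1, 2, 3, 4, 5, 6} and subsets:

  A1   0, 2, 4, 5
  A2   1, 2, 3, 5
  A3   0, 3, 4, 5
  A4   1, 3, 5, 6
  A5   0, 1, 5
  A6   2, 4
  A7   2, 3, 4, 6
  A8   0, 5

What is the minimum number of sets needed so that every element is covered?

2

A1, A4 together cover {0, 1, 2, 3, 4, 5, 6} — every element.
No single set contains all 7 elements, so 2 is optimal.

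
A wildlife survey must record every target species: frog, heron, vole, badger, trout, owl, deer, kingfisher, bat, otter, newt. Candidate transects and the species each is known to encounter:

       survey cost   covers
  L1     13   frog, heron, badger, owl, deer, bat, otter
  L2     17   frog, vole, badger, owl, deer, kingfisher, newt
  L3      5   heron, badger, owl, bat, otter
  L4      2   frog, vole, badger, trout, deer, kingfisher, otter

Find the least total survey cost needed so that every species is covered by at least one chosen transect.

L2, L3, L4 cover every species at survey cost 17 + 5 + 2 = 24.
Any cover uses at least 3 transects; among all covering selections none totals below 24.

24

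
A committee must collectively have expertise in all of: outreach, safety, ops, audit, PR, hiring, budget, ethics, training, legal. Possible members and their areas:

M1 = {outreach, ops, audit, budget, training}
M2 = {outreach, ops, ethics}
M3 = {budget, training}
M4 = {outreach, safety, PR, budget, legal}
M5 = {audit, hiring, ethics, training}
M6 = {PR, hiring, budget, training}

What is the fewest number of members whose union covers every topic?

3

M1, M4, M5 together cover {outreach, safety, ops, audit, PR, hiring, budget, ethics, training, legal} — every topic.
No 2 of the 6 members cover everything (all 15 pairs fall short), so 3 is minimum.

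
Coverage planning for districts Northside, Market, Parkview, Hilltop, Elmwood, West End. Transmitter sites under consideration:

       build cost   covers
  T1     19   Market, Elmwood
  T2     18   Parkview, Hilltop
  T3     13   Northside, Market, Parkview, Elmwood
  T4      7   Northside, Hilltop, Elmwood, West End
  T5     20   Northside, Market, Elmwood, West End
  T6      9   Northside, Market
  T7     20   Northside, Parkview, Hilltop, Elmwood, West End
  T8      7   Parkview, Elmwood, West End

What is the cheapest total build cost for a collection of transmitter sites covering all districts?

20

T3, T4 cover every district at build cost 13 + 7 = 20.
Any cover uses at least 2 transmitter sites; among all covering selections none totals below 20.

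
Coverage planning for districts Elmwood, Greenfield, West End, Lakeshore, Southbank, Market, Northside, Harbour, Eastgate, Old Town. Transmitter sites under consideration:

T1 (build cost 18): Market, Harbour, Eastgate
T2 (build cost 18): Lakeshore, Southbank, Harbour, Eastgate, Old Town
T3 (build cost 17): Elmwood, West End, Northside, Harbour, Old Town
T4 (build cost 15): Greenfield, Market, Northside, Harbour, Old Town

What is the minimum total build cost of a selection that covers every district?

50

T2, T3, T4 cover every district at build cost 18 + 17 + 15 = 50.
Any cover uses at least 3 transmitter sites; among all covering selections none totals below 50.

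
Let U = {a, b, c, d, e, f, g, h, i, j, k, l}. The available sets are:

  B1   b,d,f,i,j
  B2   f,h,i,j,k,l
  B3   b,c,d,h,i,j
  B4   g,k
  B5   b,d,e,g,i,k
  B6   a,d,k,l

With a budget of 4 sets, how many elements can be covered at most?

12

Choosing B1, B3, B5, B6 covers {a, b, c, d, e, f, g, h, i, j, k, l} — 12 elements.
That is all 12 elements.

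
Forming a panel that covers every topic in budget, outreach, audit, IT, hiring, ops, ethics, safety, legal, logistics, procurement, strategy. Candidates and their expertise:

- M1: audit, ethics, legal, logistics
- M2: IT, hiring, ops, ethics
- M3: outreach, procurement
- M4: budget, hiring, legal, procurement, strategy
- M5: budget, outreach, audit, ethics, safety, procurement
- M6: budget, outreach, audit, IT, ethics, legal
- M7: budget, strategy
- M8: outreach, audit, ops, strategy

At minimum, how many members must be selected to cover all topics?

M1, M2, M4, M5 together cover {budget, outreach, audit, IT, hiring, ops, ethics, safety, legal, logistics, procurement, strategy} — every topic.
No 3 of the 8 members cover everything (all 56 triples fall short), so 4 is minimum.

4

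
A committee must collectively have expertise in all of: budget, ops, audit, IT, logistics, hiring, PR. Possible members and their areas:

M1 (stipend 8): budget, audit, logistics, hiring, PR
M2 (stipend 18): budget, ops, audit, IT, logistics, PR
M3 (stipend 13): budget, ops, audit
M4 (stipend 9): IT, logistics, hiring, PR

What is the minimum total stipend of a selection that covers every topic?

M3, M4 cover every topic at stipend 13 + 9 = 22.
Any cover uses at least 2 members; among all covering selections none totals below 22.

22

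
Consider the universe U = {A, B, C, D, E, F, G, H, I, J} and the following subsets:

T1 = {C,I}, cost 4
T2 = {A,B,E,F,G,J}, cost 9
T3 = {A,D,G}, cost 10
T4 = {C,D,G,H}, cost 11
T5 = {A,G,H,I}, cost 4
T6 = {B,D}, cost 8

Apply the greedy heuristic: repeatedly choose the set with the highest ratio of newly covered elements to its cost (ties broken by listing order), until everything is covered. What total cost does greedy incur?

25

Pick 1: T5 adds 4 new (A, G, H, I) at cost 4 (ratio 4/4).
Pick 2: T2 adds 4 new (B, E, F, J) at cost 9 (ratio 4/9).
Pick 3: T1 adds 1 new (C) at cost 4 (ratio 1/4).
Pick 4: T6 adds 1 new (D) at cost 8 (ratio 1/8).
Greedy total cost: 4 + 9 + 4 + 8 = 25. (The true optimum is 24, so greedy overshoots here.)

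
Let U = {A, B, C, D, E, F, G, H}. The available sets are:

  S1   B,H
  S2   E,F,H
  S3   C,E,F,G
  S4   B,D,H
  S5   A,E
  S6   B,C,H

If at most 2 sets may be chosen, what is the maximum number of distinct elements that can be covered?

7

Choosing S3, S4 covers {B, C, D, E, F, G, H} — 7 elements.
No choice of 2 sets does better; here A is left uncovered.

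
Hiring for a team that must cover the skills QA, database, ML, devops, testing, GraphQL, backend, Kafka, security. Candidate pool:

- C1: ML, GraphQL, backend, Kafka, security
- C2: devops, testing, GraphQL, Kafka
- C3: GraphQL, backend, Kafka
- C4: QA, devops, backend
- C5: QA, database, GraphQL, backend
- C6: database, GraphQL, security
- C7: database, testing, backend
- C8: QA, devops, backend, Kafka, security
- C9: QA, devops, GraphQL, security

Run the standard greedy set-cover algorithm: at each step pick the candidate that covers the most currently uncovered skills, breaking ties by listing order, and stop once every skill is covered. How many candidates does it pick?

Pick 1: C1 covers 5 new skills (ML, GraphQL, backend, Kafka, security).
Pick 2: C2 covers 2 new skills (devops, testing).
Pick 3: C5 covers 2 new skills (QA, database).
Greedy uses 3 candidates.

3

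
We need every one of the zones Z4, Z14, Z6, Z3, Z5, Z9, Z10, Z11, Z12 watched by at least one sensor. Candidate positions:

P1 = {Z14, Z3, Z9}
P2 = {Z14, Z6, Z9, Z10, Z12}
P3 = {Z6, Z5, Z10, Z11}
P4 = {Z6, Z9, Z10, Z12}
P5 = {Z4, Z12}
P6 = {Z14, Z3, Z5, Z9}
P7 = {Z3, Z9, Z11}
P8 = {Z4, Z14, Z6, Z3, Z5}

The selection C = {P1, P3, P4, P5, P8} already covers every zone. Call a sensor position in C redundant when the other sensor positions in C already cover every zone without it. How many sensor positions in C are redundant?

Drop P1: the rest still cover every zone — redundant.
Drop P3: Z11 uncovered — not redundant.
Drop P4: the rest still cover every zone — redundant.
Drop P5: the rest still cover every zone — redundant.
Drop P8: the rest still cover every zone — redundant.
4 redundant: P1, P4, P5, P8.

4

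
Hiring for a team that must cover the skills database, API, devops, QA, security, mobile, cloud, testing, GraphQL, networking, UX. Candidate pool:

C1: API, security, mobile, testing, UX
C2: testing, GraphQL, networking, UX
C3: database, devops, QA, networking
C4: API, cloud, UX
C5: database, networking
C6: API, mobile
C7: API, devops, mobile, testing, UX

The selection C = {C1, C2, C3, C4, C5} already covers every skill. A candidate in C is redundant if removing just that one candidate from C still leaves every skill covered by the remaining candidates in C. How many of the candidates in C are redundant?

Drop C1: security, mobile uncovered — not redundant.
Drop C2: GraphQL uncovered — not redundant.
Drop C3: devops, QA uncovered — not redundant.
Drop C4: cloud uncovered — not redundant.
Drop C5: the rest still cover every skill — redundant.
1 redundant: C5.

1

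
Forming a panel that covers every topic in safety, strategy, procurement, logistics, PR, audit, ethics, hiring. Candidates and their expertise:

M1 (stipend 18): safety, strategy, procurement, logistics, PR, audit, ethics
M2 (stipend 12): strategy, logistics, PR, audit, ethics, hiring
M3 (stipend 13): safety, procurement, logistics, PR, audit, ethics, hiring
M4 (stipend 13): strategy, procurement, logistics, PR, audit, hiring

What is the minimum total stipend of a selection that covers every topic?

25

M2, M3 cover every topic at stipend 12 + 13 = 25.
Any cover uses at least 2 members; among all covering selections none totals below 25.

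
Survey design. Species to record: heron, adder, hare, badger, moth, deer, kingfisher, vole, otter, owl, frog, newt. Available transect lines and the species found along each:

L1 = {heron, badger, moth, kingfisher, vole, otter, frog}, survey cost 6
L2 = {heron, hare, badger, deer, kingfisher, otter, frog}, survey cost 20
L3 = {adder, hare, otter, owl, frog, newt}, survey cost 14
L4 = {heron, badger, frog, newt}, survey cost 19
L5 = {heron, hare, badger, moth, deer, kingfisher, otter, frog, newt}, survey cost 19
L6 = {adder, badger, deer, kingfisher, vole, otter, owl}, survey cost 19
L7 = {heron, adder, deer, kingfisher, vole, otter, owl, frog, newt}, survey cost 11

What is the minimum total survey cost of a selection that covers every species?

L5, L7 cover every species at survey cost 19 + 11 = 30.
Any cover uses at least 2 transects; among all covering selections none totals below 30.

30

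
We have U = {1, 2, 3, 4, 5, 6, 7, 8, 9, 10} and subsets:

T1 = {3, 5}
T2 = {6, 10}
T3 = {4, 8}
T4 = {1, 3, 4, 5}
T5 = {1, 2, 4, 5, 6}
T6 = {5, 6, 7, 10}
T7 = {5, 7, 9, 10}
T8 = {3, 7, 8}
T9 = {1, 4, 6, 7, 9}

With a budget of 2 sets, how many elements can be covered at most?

8

Choosing T5, T7 covers {1, 2, 4, 5, 6, 7, 9, 10} — 8 elements.
No choice of 2 sets does better; here 3, 8 are left uncovered.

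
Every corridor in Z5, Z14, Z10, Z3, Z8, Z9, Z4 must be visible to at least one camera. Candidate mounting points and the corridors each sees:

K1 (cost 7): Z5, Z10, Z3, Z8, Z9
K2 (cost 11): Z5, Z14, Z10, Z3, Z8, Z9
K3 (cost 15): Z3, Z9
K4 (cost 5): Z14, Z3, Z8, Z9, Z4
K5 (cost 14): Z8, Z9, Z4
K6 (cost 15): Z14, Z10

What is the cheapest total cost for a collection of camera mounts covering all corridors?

12

K1, K4 cover every corridor at cost 7 + 5 = 12.
Any cover uses at least 2 camera mounts; among all covering selections none totals below 12.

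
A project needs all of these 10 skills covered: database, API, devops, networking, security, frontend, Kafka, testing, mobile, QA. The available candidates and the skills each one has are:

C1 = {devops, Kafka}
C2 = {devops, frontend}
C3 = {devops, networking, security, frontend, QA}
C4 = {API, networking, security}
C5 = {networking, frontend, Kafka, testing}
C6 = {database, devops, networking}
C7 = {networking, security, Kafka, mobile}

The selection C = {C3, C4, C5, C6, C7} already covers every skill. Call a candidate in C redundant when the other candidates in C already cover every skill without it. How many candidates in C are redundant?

Drop C3: QA uncovered — not redundant.
Drop C4: API uncovered — not redundant.
Drop C5: testing uncovered — not redundant.
Drop C6: database uncovered — not redundant.
Drop C7: mobile uncovered — not redundant.
None of the candidates in C is redundant.

0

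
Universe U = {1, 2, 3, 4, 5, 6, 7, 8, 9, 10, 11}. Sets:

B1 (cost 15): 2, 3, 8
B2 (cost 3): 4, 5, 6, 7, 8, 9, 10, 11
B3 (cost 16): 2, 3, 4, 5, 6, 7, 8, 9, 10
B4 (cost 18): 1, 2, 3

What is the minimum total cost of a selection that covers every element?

B2, B4 cover every element at cost 3 + 18 = 21.
Any cover uses at least 2 sets; among all covering selections none totals below 21.

21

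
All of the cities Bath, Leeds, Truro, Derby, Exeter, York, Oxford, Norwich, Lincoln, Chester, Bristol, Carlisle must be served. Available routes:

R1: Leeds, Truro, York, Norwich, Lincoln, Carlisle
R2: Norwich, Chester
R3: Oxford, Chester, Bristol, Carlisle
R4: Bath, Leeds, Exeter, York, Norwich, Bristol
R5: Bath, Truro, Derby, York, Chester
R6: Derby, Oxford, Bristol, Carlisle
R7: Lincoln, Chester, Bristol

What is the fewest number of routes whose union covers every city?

4

R1, R2, R4, R6 together cover {Bath, Leeds, Truro, Derby, Exeter, York, Oxford, Norwich, Lincoln, Chester, Bristol, Carlisle} — every city.
No 3 of the 7 routes cover everything (all 35 triples fall short), so 4 is minimum.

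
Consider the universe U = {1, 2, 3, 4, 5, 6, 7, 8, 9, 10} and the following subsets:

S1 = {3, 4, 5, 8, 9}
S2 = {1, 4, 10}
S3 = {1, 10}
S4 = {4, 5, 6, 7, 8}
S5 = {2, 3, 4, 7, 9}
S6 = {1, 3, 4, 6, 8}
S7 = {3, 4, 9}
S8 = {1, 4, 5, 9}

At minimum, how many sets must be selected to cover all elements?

S2, S4, S5 together cover {1, 2, 3, 4, 5, 6, 7, 8, 9, 10} — every element.
No 2 of the 8 sets cover everything (all 28 pairs fall short), so 3 is minimum.
Greedy (largest uncovered first) would take S1, S2, S4, S5 — 4 sets — but 3 suffice.

3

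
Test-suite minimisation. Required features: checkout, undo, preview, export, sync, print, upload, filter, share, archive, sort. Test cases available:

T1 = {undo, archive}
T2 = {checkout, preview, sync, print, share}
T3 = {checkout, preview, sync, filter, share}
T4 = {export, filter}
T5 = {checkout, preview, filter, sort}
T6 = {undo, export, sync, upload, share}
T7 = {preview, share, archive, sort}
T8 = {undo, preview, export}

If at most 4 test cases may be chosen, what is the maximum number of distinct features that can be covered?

Choosing T1, T2, T5, T6 covers {checkout, undo, preview, export, sync, print, upload, filter, share, archive, sort} — 11 features.
That is all 11 features.

11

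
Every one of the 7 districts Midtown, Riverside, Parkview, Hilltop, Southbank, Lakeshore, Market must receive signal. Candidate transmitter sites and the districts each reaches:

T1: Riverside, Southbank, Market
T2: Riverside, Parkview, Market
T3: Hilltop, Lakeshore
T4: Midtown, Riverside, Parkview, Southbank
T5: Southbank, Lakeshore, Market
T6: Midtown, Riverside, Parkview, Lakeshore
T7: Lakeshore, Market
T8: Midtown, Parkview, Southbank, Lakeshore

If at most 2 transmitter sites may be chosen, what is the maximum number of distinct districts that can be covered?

Choosing T1, T6 covers {Midtown, Riverside, Parkview, Southbank, Lakeshore, Market} — 6 districts.
No choice of 2 transmitter sites does better; here Hilltop is left uncovered.

6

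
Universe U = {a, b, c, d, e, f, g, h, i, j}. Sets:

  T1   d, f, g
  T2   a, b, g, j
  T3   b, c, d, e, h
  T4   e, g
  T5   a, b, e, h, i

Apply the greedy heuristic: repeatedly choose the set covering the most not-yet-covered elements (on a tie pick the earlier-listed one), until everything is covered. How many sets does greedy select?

4

Pick 1: T3 covers 5 new elements (b, c, d, e, h).
Pick 2: T2 covers 3 new elements (a, g, j).
Pick 3: T1 covers 1 new elements (f).
Pick 4: T5 covers 1 new elements (i).
Greedy uses 4 sets.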